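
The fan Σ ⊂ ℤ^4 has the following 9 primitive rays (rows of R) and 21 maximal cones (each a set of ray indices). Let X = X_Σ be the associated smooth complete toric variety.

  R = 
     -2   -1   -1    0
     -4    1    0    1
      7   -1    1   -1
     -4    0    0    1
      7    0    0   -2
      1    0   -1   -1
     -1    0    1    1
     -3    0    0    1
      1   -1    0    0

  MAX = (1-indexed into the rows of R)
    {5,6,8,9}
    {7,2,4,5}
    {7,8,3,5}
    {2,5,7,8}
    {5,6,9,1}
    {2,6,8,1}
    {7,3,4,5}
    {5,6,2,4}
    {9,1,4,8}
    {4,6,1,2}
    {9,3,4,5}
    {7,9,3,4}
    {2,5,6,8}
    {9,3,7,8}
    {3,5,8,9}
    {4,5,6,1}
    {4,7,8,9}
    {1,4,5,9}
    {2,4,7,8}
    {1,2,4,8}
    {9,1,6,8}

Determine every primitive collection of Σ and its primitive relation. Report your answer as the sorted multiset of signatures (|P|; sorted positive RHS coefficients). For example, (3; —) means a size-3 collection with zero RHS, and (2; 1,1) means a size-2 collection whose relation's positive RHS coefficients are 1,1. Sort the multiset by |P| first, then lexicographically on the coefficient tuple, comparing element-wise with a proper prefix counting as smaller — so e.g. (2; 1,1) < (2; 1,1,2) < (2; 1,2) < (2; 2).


13 minimal non-faces of Δ(Σ) (on 9 rays):

  • {6,7}:  v_{6} + v_{7} = 0 — sig = (2; —)
  • {2,9}:  v_{2} + v_{9} = v_{8} — sig = (2; 1)
  • {1,7}:  v_{1} + v_{7} = v_{4} + v_{9} — sig = (2; 1,1)
  • {3,6}:  v_{3} + v_{6} = v_{5} + v_{9} — sig = (2; 1,1)
  • {2,3}:  v_{2} + v_{3} = v_{5} + v_{7} + v_{8} — sig = (2; 1,1,1)
  • {1,3}:  v_{1} + v_{3} = v_{4} + v_{5} + 2·v_{9} — sig = (2; 1,1,2)
  • {4,5,8}:  v_{4} + v_{5} + v_{8} = 0 — sig = (3; —)
  • {1,2,5}:  v_{1} + v_{2} + v_{5} = v_{6} — sig = (3; 1)
  • {4,6,9}:  v_{4} + v_{6} + v_{9} = v_{1} — sig = (3; 1)
  • {5,7,9}:  v_{5} + v_{7} + v_{9} = v_{3} — sig = (3; 1)
  • {1,5,8}:  v_{1} + v_{5} + v_{8} = v_{6} + v_{9} — sig = (3; 1,1)
  • {3,4,8}:  v_{3} + v_{4} + v_{8} = v_{7} + v_{9} — sig = (3; 1,1)
  • {4,6,8}:  v_{4} + v_{6} + v_{8} = v_{1} + v_{2} — sig = (3; 1,1)

so the primitive-relation signature multiset is
[(2; —), (2; 1), (2; 1,1), (2; 1,1), (2; 1,1,1), (2; 1,1,2), (3; —), (3; 1), (3; 1), (3; 1), (3; 1,1), (3; 1,1), (3; 1,1)]


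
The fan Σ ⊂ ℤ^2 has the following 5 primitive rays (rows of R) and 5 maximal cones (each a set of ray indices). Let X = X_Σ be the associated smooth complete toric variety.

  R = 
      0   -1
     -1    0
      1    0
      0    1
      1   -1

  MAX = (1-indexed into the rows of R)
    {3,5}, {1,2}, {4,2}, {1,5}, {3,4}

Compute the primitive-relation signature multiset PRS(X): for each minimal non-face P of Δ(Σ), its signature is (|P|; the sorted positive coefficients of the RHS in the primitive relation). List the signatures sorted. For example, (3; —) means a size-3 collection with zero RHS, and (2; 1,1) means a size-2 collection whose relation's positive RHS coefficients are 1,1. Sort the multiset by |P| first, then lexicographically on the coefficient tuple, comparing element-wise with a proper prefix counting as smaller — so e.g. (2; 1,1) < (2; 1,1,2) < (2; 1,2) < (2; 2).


5 collections generate NE(X_Σ); each relation:

  {1,4}:  v_{1} + v_{4} = 0 — sig = (2; —)
  {2,3}:  v_{2} + v_{3} = 0 — sig = (2; —)
  {1,3}:  v_{1} + v_{3} = v_{5} — sig = (2; 1)
  {2,5}:  v_{2} + v_{5} = v_{1} — sig = (2; 1)
  {4,5}:  v_{4} + v_{5} = v_{3} — sig = (2; 1)

so the primitive-relation signature multiset is
    (2; —)
    (2; —)
    (2; 1)
    (2; 1)
    (2; 1)


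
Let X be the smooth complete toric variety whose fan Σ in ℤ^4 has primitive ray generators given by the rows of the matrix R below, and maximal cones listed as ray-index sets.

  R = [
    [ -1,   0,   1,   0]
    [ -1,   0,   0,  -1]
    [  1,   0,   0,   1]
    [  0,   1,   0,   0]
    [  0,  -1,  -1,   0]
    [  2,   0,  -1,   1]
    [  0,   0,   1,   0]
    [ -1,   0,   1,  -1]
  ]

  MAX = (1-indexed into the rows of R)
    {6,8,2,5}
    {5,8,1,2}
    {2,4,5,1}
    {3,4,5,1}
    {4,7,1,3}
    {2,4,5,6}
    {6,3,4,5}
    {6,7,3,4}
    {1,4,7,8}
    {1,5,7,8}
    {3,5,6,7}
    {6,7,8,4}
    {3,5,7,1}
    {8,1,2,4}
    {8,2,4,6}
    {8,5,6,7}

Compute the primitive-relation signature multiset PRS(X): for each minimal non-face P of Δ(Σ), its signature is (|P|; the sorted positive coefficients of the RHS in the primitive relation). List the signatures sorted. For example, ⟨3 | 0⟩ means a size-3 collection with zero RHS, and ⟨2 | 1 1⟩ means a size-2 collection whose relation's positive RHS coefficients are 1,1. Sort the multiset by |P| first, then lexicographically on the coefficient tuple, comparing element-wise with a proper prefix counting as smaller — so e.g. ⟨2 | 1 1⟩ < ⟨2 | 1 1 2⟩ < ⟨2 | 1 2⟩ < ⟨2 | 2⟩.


Δ(Σ) — 8 vertices, 6 min non-faces:

  P={2,3}:  v_{2} + v_{3} = 0  ⟹  sig = ⟨2 | 0⟩
  P={1,6}:  v_{1} + v_{6} = v_{3}  ⟹  sig = ⟨2 | 1⟩
  P={2,7}:  v_{2} + v_{7} = v_{8}  ⟹  sig = ⟨2 | 1⟩
  P={3,8}:  v_{3} + v_{8} = v_{7}  ⟹  sig = ⟨2 | 1⟩
  P={4,5,7}:  v_{4} + v_{5} + v_{7} = 0  ⟹  sig = ⟨3 | 0⟩
  P={4,5,8}:  v_{4} + v_{5} + v_{8} = v_{2}  ⟹  sig = ⟨3 | 1⟩

so the primitive-relation signature multiset is
[⟨2 | 0⟩, ⟨2 | 1⟩, ⟨2 | 1⟩, ⟨2 | 1⟩, ⟨3 | 0⟩, ⟨3 | 1⟩]


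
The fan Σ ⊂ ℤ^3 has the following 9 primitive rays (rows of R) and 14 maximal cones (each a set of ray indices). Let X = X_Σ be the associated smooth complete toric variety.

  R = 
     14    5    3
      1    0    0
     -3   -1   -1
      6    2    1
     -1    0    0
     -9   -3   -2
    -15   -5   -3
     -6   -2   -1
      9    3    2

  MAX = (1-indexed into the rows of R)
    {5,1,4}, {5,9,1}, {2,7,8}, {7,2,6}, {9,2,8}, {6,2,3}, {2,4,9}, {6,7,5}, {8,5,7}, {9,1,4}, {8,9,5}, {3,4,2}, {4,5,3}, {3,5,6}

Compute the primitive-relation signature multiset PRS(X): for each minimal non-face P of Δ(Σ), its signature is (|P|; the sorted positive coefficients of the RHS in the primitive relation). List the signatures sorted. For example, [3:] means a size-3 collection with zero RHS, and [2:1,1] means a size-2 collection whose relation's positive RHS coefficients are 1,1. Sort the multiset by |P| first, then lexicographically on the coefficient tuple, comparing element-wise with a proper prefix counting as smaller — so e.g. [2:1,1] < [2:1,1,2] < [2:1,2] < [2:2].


The 16 primitive collections of Σ (r=9, n=3):

  P = {2,5}:  v_{2} + v_{5} = 0 — sig = [2:]
  P = {4,8}:  v_{4} + v_{8} = 0 — sig = [2:]
  P = {6,9}:  v_{6} + v_{9} = 0 — sig = [2:]
  P = {1,7}:  v_{1} + v_{7} = v_{5} — sig = [2:1]
  P = {3,8}:  v_{3} + v_{8} = v_{6} — sig = [2:1]
  P = {3,9}:  v_{3} + v_{9} = v_{4} — sig = [2:1]
  P = {4,6}:  v_{4} + v_{6} = v_{3} — sig = [2:1]
  P = {4,7}:  v_{4} + v_{7} = v_{6} — sig = [2:1]
  P = {6,8}:  v_{6} + v_{8} = v_{7} — sig = [2:1]
  P = {7,9}:  v_{7} + v_{9} = v_{8} — sig = [2:1]
  P = {1,2}:  v_{1} + v_{2} = v_{4} + v_{9} — sig = [2:1,1]
  P = {1,6}:  v_{1} + v_{6} = v_{4} + v_{5} — sig = [2:1,1]
  P = {1,8}:  v_{1} + v_{8} = v_{5} + v_{9} — sig = [2:1,1]
  P = {1,3}:  v_{1} + v_{3} = 2·v_{4} + v_{5} — sig = [2:1,2]
  P = {3,7}:  v_{3} + v_{7} = 2·v_{6} — sig = [2:2]
  P = {4,5,9}:  v_{4} + v_{5} + v_{9} = v_{1} — sig = [3:1]

Hence PRS(X_Σ) =
{ [2:] ×3,  [2:1] ×7,  [2:1,1] ×3,  [2:1,2],  [2:2],  [3:1] }


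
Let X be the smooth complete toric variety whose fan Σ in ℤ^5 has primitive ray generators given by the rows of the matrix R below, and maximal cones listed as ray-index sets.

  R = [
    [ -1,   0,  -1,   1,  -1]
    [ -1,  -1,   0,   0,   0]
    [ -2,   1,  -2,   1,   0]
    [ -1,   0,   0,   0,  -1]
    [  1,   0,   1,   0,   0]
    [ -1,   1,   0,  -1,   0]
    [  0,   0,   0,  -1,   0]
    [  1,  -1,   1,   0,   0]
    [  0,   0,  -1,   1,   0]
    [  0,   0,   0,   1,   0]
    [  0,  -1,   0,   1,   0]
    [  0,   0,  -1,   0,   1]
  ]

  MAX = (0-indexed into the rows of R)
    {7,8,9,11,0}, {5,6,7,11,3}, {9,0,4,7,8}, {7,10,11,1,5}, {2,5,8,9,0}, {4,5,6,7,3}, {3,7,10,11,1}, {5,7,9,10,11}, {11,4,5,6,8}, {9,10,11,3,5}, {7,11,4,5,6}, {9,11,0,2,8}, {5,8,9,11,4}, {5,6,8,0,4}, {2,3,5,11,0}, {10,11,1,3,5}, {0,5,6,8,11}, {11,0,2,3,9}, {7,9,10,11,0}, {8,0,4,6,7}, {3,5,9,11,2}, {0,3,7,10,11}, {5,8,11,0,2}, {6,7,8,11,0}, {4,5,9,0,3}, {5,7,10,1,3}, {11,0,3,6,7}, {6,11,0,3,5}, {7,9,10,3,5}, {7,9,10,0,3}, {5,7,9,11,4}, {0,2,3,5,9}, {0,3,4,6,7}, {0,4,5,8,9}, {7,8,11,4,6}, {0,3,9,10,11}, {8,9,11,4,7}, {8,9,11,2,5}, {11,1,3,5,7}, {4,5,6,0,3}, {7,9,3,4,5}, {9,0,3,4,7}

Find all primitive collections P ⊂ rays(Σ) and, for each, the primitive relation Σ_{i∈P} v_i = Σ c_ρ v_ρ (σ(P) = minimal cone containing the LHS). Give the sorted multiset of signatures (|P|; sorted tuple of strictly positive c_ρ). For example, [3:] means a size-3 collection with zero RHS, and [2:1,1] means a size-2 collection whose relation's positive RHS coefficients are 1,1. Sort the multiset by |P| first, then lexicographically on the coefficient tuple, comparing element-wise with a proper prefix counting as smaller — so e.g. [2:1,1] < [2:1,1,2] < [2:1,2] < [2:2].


Δ(Σ) — 12 vertices, 23 min non-faces:

  P={6,9}:  v_{6} + v_{9} = 0  ⟹  sig = [2:]
  P={3,8}:  v_{3} + v_{8} = v_{0}  ⟹  sig = [2:1]
  P={4,10}:  v_{4} + v_{10} = v_{7} + v_{9}  ⟹  sig = [2:1,1]
  P={1,4}:  v_{1} + v_{4} = v_{5} + v_{7} + v_{10}  ⟹  sig = [2:1,1,1]
  P={1,8}:  v_{1} + v_{8} = v_{3} + v_{10} + v_{11}  ⟹  sig = [2:1,1,1]
  P={2,4}:  v_{2} + v_{4} = v_{5} + v_{8} + v_{9}  ⟹  sig = [2:1,1,1]
  P={2,6}:  v_{2} + v_{6} = v_{0} + v_{5} + v_{11}  ⟹  sig = [2:1,1,1]
  P={2,7}:  v_{2} + v_{7} = v_{3} + v_{9} + v_{11}  ⟹  sig = [2:1,1,1]
  P={6,10}:  v_{6} + v_{10} = v_{3} + v_{7} + v_{11}  ⟹  sig = [2:1,1,1]
  P={8,10}:  v_{8} + v_{10} = v_{0} + v_{7} + v_{9} + v_{11}  ⟹  sig = [2:1,1,1,1]
  P={1,2}:  v_{1} + v_{2} = 2·v_{3} + v_{5} + v_{9} + v_{10} + 2·v_{11}  ⟹  sig = [2:1,1,1,2,2]
  P={0,1}:  v_{0} + v_{1} = 2·v_{3} + v_{10} + v_{11}  ⟹  sig = [2:1,1,2]
  P={1,9}:  v_{1} + v_{9} = v_{5} + 2·v_{10}  ⟹  sig = [2:1,2]
  P={1,6}:  v_{1} + v_{6} = 2·v_{3} + v_{5} + 2·v_{7} + 2·v_{11}  ⟹  sig = [2:1,2,2,2]
  P={2,10}:  v_{2} + v_{10} = 2·v_{3} + 2·v_{9} + 2·v_{11}  ⟹  sig = [2:2,2,2]
  P={3,4,11}:  v_{3} + v_{4} + v_{11} = 0  ⟹  sig = [3:]
  P={5,7,8}:  v_{5} + v_{7} + v_{8} = 0  ⟹  sig = [3:]
  P={0,4,11}:  v_{0} + v_{4} + v_{11} = v_{8}  ⟹  sig = [3:1]
  P={0,5,7}:  v_{0} + v_{5} + v_{7} = v_{3}  ⟹  sig = [3:1]
  P={0,5,10}:  v_{0} + v_{5} + v_{10} = 2·v_{3} + v_{9} + v_{11}  ⟹  sig = [3:1,1,2]
  P={0,5,9,11}:  v_{0} + v_{5} + v_{9} + v_{11} = v_{2}  ⟹  sig = [4:1]
  P={3,7,9,11}:  v_{3} + v_{7} + v_{9} + v_{11} = v_{10}  ⟹  sig = [4:1]
  P={3,5,7,10,11}:  v_{3} + v_{5} + v_{7} + v_{10} + v_{11} = v_{1}  ⟹  sig = [5:1]

Hence PRS(X_Σ) =
    |P|=2: 15 collections, coeffs (), (1), (1,1), (1,1,1), (1,1,1), (1,1,1), (1,1,1), (1,1,1), (1,1,1), (1,1,1,1), (1,1,1,2,2), (1,1,2), (1,2), (1,2,2,2), (2,2,2)
    |P|=3: 5 collections, coeffs (), (), (1), (1), (1,1,2)
    |P|=4: 2 collections, coeffs (1), (1)
    |P|=5: 1 collection, coeffs (1)


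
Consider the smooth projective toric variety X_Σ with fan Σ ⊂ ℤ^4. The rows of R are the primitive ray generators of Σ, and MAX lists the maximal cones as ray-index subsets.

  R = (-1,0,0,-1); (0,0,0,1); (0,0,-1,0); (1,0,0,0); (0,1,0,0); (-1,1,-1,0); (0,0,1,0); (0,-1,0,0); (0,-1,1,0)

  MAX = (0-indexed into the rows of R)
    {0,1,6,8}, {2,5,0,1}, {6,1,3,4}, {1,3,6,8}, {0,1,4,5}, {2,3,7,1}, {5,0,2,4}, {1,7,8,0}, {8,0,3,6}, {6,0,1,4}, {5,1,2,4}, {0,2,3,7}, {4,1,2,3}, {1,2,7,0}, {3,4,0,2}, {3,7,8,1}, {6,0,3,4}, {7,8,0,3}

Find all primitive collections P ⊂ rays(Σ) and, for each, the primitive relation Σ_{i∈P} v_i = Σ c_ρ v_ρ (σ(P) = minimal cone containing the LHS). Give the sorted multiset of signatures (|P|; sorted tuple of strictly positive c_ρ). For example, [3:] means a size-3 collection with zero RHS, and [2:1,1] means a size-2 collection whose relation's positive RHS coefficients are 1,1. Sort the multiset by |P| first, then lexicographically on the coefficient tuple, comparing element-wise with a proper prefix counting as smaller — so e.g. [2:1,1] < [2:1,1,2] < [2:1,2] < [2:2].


Δ(Σ) — 9 vertices, 11 min non-faces:

  P = {2,6}:  v_{2} + v_{6} = 0  →  sig = [2:]
  P = {4,7}:  v_{4} + v_{7} = 0  →  sig = [2:]
  P = {2,8}:  v_{2} + v_{8} = v_{7}  →  sig = [2:1]
  P = {4,8}:  v_{4} + v_{8} = v_{6}  →  sig = [2:1]
  P = {6,7}:  v_{6} + v_{7} = v_{8}  →  sig = [2:1]
  P = {3,5}:  v_{3} + v_{5} = v_{2} + v_{4}  →  sig = [2:1,1]
  P = {5,8}:  v_{5} + v_{8} = v_{0} + v_{1}  →  sig = [2:1,1]
  P = {5,6}:  v_{5} + v_{6} = v_{0} + v_{1} + v_{4}  →  sig = [2:1,1,1]
  P = {5,7}:  v_{5} + v_{7} = v_{0} + v_{1} + v_{2}  →  sig = [2:1,1,1]
  P = {0,1,3}:  v_{0} + v_{1} + v_{3} = 0  →  sig = [3:]
  P = {0,1,2,4}:  v_{0} + v_{1} + v_{2} + v_{4} = v_{5}  →  sig = [4:1]

Sorted signature multiset PRS(X):
    |P|=2: 9 collections, coeffs (), (), (1), (1), (1), (1,1), (1,1), (1,1,1), (1,1,1)
    |P|=3: 1 collection, coeffs ()
    |P|=4: 1 collection, coeffs (1)


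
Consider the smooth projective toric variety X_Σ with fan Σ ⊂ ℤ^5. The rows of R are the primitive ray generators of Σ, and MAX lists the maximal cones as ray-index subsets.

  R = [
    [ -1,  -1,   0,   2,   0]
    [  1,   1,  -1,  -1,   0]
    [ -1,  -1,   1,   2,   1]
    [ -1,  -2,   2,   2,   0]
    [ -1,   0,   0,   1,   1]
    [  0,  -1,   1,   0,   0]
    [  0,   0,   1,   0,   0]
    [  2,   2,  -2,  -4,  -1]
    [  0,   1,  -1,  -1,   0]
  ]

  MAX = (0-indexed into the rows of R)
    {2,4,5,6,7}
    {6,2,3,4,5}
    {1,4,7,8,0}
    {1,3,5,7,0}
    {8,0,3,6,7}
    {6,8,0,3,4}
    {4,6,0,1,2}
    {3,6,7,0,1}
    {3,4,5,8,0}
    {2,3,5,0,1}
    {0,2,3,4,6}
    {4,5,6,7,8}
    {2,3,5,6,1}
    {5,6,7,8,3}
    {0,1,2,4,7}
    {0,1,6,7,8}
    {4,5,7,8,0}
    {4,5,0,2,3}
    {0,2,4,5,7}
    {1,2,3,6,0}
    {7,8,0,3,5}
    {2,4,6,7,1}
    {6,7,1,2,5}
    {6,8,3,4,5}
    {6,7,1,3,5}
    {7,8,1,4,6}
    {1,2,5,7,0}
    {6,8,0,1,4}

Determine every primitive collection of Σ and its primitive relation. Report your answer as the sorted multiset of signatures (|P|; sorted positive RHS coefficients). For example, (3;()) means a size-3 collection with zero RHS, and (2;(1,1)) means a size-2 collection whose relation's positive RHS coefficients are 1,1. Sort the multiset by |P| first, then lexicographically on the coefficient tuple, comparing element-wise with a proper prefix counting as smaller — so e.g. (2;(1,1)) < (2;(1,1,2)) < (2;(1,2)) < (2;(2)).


Primitive collections (10):

  P = {2,8}:  v_{2} + v_{8} = v_{4}  ⟹  sig = (2;(1))
  P = {1,3,8}:  v_{1} + v_{3} + v_{8} = 0  ⟹  sig = (3;())
  P = {0,5,6}:  v_{0} + v_{5} + v_{6} = v_{3}  ⟹  sig = (3;(1))
  P = {1,3,4}:  v_{1} + v_{3} + v_{4} = v_{2}  ⟹  sig = (3;(1))
  P = {2,3,7}:  v_{2} + v_{3} + v_{7} = v_{5}  ⟹  sig = (3;(1))
  P = {1,5,8}:  v_{1} + v_{5} + v_{8} = v_{2} + v_{7}  ⟹  sig = (3;(1,1))
  P = {3,4,7}:  v_{3} + v_{4} + v_{7} = v_{5} + v_{8}  ⟹  sig = (3;(1,1))
  P = {1,4,5}:  v_{1} + v_{4} + v_{5} = 2·v_{2} + v_{7}  ⟹  sig = (3;(1,2))
  P = {0,2,6,7}:  v_{0} + v_{2} + v_{6} + v_{7} = 0  ⟹  sig = (4;())
  P = {0,4,6,7}:  v_{0} + v_{4} + v_{6} + v_{7} = v_{8}  ⟹  sig = (4;(1))

Sorted signature multiset PRS(X):
    (2;(1))
    (3;())
    (3;(1))
    (3;(1))
    (3;(1))
    (3;(1,1))
    (3;(1,1))
    (3;(1,2))
    (4;())
    (4;(1))


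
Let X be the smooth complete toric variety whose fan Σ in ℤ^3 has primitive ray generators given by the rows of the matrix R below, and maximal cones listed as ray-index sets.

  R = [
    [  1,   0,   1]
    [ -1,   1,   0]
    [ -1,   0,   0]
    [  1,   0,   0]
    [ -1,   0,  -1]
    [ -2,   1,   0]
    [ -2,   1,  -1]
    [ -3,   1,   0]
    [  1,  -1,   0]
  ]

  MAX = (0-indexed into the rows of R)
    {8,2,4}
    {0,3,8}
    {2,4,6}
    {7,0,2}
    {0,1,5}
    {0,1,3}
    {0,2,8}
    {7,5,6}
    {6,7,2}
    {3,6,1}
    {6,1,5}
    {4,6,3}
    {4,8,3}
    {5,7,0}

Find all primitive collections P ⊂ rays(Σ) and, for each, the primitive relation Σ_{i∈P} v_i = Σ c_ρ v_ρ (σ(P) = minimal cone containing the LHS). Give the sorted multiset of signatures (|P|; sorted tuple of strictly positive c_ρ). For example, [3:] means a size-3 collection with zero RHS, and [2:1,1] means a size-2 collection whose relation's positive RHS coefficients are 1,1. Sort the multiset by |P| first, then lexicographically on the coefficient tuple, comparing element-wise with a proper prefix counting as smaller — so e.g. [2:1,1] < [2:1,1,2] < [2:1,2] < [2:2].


|primitive collections| = 15. Relations:

  P = {0,4}:  v_{0} + v_{4} = 0  ⇒ sig = [2:]
  P = {1,8}:  v_{1} + v_{8} = 0  ⇒ sig = [2:]
  P = {2,3}:  v_{2} + v_{3} = 0  ⇒ sig = [2:]
  P = {0,6}:  v_{0} + v_{6} = v_{1}  ⇒ sig = [2:1]
  P = {1,2}:  v_{1} + v_{2} = v_{5}  ⇒ sig = [2:1]
  P = {1,4}:  v_{1} + v_{4} = v_{6}  ⇒ sig = [2:1]
  P = {2,5}:  v_{2} + v_{5} = v_{7}  ⇒ sig = [2:1]
  P = {3,5}:  v_{3} + v_{5} = v_{1}  ⇒ sig = [2:1]
  P = {3,7}:  v_{3} + v_{7} = v_{5}  ⇒ sig = [2:1]
  P = {5,8}:  v_{5} + v_{8} = v_{2}  ⇒ sig = [2:1]
  P = {6,8}:  v_{6} + v_{8} = v_{4}  ⇒ sig = [2:1]
  P = {4,5}:  v_{4} + v_{5} = v_{2} + v_{6}  ⇒ sig = [2:1,1]
  P = {4,7}:  v_{4} + v_{7} = 2·v_{2} + v_{6}  ⇒ sig = [2:1,2]
  P = {1,7}:  v_{1} + v_{7} = 2·v_{5}  ⇒ sig = [2:2]
  P = {7,8}:  v_{7} + v_{8} = 2·v_{2}  ⇒ sig = [2:2]

Sorted signature multiset PRS(X):
    [2:]
    [2:]
    [2:]
    [2:1]
    [2:1]
    [2:1]
    [2:1]
    [2:1]
    [2:1]
    [2:1]
    [2:1]
    [2:1,1]
    [2:1,2]
    [2:2]
    [2:2]


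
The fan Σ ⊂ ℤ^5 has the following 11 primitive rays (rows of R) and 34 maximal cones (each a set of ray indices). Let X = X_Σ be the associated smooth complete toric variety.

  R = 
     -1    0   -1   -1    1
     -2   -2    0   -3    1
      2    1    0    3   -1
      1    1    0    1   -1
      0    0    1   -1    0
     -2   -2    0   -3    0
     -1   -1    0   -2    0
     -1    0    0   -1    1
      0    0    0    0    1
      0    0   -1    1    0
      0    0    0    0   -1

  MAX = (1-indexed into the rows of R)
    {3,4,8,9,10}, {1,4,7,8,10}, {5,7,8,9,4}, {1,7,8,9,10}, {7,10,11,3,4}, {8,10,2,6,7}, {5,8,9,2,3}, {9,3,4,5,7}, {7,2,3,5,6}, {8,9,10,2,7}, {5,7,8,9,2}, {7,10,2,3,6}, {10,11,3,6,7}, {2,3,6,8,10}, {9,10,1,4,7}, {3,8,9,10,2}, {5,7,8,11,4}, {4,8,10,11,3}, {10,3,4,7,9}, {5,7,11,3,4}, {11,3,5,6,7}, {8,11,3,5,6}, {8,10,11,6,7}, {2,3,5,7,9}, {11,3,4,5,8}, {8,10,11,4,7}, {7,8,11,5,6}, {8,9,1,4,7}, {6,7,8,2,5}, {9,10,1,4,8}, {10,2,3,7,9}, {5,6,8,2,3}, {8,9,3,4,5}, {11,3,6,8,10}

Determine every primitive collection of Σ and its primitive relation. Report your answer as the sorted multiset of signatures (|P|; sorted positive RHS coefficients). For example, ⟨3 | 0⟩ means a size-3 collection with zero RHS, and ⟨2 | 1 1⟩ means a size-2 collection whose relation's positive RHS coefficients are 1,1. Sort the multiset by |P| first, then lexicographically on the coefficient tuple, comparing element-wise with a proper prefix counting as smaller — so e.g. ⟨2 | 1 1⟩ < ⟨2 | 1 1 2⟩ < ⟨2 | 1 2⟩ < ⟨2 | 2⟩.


The 13 primitive collections of Σ (r=11, n=5):

  P = {5,10}:  v_{5} + v_{10} = 0 — sig = ⟨2 | 0⟩
  P = {9,11}:  v_{9} + v_{11} = 0 — sig = ⟨2 | 0⟩
  P = {2,4}:  v_{2} + v_{4} = v_{7} — sig = ⟨2 | 1⟩
  P = {2,11}:  v_{2} + v_{11} = v_{6} — sig = ⟨2 | 1⟩
  P = {6,9}:  v_{6} + v_{9} = v_{2} — sig = ⟨2 | 1⟩
  P = {4,6}:  v_{4} + v_{6} = v_{7} + v_{11} — sig = ⟨2 | 1 1⟩
  P = {1,3}:  v_{1} + v_{3} = v_{4} + v_{9} + v_{10} — sig = ⟨2 | 1 1 1⟩
  P = {1,5}:  v_{1} + v_{5} = v_{4} + v_{7} + v_{8} + v_{9} — sig = ⟨2 | 1 1 1 1⟩
  P = {1,11}:  v_{1} + v_{11} = v_{4} + v_{7} + v_{8} + v_{10} — sig = ⟨2 | 1 1 1 1⟩
  P = {1,2}:  v_{1} + v_{2} = 2·v_{7} + v_{8} + v_{9} + v_{10} — sig = ⟨2 | 1 1 1 2⟩
  P = {1,6}:  v_{1} + v_{6} = 2·v_{7} + v_{8} + v_{10} — sig = ⟨2 | 1 1 2⟩
  P = {3,7,8}:  v_{3} + v_{7} + v_{8} = 0 — sig = ⟨3 | 0⟩
  P = {4,7,8,9,10}:  v_{4} + v_{7} + v_{8} + v_{9} + v_{10} = v_{1} — sig = ⟨5 | 1⟩

Hence PRS(X_Σ) =
    ⟨2 | 0⟩
    ⟨2 | 0⟩
    ⟨2 | 1⟩
    ⟨2 | 1⟩
    ⟨2 | 1⟩
    ⟨2 | 1 1⟩
    ⟨2 | 1 1 1⟩
    ⟨2 | 1 1 1 1⟩
    ⟨2 | 1 1 1 1⟩
    ⟨2 | 1 1 1 2⟩
    ⟨2 | 1 1 2⟩
    ⟨3 | 0⟩
    ⟨5 | 1⟩


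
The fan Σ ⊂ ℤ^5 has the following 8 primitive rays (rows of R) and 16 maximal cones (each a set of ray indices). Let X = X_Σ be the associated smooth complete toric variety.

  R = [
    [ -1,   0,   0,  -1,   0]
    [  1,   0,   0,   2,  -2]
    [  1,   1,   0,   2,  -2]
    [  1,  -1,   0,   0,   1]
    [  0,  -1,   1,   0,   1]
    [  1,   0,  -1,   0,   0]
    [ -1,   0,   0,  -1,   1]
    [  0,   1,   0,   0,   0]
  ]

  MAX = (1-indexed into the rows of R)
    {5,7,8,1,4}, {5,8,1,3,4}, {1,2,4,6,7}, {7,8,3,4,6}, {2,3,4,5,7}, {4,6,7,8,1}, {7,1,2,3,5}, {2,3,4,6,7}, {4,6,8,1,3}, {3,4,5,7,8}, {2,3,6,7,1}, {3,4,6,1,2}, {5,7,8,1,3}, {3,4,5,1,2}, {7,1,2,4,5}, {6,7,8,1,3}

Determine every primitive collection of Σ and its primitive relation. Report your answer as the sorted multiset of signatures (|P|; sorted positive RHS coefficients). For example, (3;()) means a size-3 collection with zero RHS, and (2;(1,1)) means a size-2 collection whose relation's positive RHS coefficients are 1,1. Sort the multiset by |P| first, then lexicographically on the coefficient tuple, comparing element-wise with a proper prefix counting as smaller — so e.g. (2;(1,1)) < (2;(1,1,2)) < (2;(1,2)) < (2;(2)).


3 minimal non-faces of Δ(Σ) (on 8 rays):

  P={2,8}:  v_{2} + v_{8} = v_{3}  →  sig = (2;(1))
  P={5,6}:  v_{5} + v_{6} = v_{4}  →  sig = (2;(1))
  P={1,3,4,7}:  v_{1} + v_{3} + v_{4} + v_{7} = 0  →  sig = (4;())

Signatures (|P|; sorted positive RHS coefficients), sorted:
[(2;(1)), (2;(1)), (4;())]


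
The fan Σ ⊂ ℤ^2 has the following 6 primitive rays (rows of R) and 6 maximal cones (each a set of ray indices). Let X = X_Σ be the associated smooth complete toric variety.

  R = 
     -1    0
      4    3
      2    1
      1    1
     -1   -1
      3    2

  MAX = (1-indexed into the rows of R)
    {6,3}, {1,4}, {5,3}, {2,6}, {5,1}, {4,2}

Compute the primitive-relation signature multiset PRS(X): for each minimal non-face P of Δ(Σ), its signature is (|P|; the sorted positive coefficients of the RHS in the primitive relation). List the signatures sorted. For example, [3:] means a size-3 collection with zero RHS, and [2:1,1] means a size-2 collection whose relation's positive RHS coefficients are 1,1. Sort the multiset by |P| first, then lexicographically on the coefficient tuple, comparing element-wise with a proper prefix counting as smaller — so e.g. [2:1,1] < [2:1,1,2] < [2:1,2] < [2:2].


Primitive collections (9):

  • {4,5}:  v_{4} + v_{5} = 0 — sig = [2:]
  • {1,3}:  v_{1} + v_{3} = v_{4} — sig = [2:1]
  • {2,5}:  v_{2} + v_{5} = v_{6} — sig = [2:1]
  • {3,4}:  v_{3} + v_{4} = v_{6} — sig = [2:1]
  • {4,6}:  v_{4} + v_{6} = v_{2} — sig = [2:1]
  • {5,6}:  v_{5} + v_{6} = v_{3} — sig = [2:1]
  • {1,6}:  v_{1} + v_{6} = 2·v_{4} — sig = [2:2]
  • {2,3}:  v_{2} + v_{3} = 2·v_{6} — sig = [2:2]
  • {1,2}:  v_{1} + v_{2} = 3·v_{4} — sig = [2:3]

Hence PRS(X_Σ) =
[[2:], [2:1], [2:1], [2:1], [2:1], [2:1], [2:2], [2:2], [2:3]]


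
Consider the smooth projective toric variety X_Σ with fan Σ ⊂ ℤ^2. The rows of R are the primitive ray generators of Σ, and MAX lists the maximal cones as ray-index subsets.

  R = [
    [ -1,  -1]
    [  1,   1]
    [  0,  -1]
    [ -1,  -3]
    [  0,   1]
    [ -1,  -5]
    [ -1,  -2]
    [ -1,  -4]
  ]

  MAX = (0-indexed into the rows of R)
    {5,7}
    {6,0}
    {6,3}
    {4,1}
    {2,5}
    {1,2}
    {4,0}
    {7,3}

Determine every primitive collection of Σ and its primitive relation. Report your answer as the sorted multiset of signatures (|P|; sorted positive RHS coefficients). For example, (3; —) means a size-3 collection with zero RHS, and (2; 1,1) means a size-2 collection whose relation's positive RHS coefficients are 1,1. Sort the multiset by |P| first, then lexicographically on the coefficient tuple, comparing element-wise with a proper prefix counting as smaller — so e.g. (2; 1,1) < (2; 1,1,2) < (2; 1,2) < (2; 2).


Minimal non-faces — 20 found among 8 rays, 8 max cones:

  P = {0,1}:  v_{0} + v_{1} = 0  ⟹  sig = (2; —)
  P = {2,4}:  v_{2} + v_{4} = 0  ⟹  sig = (2; —)
  P = {0,2}:  v_{0} + v_{2} = v_{6}  ⟹  sig = (2; 1)
  P = {1,6}:  v_{1} + v_{6} = v_{2}  ⟹  sig = (2; 1)
  P = {2,3}:  v_{2} + v_{3} = v_{7}  ⟹  sig = (2; 1)
  P = {2,6}:  v_{2} + v_{6} = v_{3}  ⟹  sig = (2; 1)
  P = {2,7}:  v_{2} + v_{7} = v_{5}  ⟹  sig = (2; 1)
  P = {3,4}:  v_{3} + v_{4} = v_{6}  ⟹  sig = (2; 1)
  P = {4,5}:  v_{4} + v_{5} = v_{7}  ⟹  sig = (2; 1)
  P = {4,6}:  v_{4} + v_{6} = v_{0}  ⟹  sig = (2; 1)
  P = {4,7}:  v_{4} + v_{7} = v_{3}  ⟹  sig = (2; 1)
  P = {0,7}:  v_{0} + v_{7} = v_{3} + v_{6}  ⟹  sig = (2; 1,1)
  P = {5,6}:  v_{5} + v_{6} = v_{3} + v_{7}  ⟹  sig = (2; 1,1)
  P = {0,3}:  v_{0} + v_{3} = 2·v_{6}  ⟹  sig = (2; 2)
  P = {0,5}:  v_{0} + v_{5} = 2·v_{3}  ⟹  sig = (2; 2)
  P = {1,3}:  v_{1} + v_{3} = 2·v_{2}  ⟹  sig = (2; 2)
  P = {3,5}:  v_{3} + v_{5} = 2·v_{7}  ⟹  sig = (2; 2)
  P = {6,7}:  v_{6} + v_{7} = 2·v_{3}  ⟹  sig = (2; 2)
  P = {1,7}:  v_{1} + v_{7} = 3·v_{2}  ⟹  sig = (2; 3)
  P = {1,5}:  v_{1} + v_{5} = 4·v_{2}  ⟹  sig = (2; 4)

Signatures (|P|; sorted positive RHS coefficients), sorted:
    |P|=2: 20 collections, coeffs (), (), (1), (1), (1), (1), (1), (1), (1), (1), (1), (1,1), (1,1), (2), (2), (2), (2), (2), (3), (4)


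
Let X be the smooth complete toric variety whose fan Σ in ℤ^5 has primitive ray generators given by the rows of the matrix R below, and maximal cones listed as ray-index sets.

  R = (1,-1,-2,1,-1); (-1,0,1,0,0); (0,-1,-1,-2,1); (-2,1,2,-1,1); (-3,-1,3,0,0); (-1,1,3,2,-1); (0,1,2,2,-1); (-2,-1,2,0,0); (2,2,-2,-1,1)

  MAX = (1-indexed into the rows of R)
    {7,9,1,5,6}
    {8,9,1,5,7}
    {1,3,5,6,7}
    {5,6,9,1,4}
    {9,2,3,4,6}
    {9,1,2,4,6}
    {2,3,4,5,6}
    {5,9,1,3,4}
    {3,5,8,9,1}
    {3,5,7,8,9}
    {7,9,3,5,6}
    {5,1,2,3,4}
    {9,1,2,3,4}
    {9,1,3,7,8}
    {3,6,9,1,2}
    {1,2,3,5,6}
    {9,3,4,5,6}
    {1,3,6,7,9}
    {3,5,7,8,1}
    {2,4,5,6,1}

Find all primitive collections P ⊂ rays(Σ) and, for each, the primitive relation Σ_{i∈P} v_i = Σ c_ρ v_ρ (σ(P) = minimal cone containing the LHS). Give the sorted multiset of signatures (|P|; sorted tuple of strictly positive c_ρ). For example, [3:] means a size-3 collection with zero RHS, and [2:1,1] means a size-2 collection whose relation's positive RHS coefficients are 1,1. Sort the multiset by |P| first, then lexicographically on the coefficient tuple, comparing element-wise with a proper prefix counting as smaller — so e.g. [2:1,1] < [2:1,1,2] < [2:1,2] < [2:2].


9 minimal non-faces of Δ(Σ) (on 9 rays):

  P={2,7}:  v_{2} + v_{7} = v_{6} ; sig = [2:1]
  P={2,8}:  v_{2} + v_{8} = v_{5} ; sig = [2:1]
  P={6,8}:  v_{6} + v_{8} = v_{5} + v_{7} ; sig = [2:1,1]
  P={4,7}:  v_{4} + v_{7} = v_{5} + v_{6} + v_{9} ; sig = [2:1,1,1]
  P={4,8}:  v_{4} + v_{8} = 2·v_{5} + v_{9} ; sig = [2:1,2]
  P={2,5,9}:  v_{2} + v_{5} + v_{9} = v_{4} ; sig = [3:1]
  P={1,3,4,6}:  v_{1} + v_{3} + v_{4} + v_{6} = 2·v_{2} ; sig = [4:2]
  P={1,3,5,7,9}:  v_{1} + v_{3} + v_{5} + v_{7} + v_{9} = 0 ; sig = [5:]
  P={1,3,5,6,9}:  v_{1} + v_{3} + v_{5} + v_{6} + v_{9} = v_{2} ; sig = [5:1]

Signatures (|P|; sorted positive RHS coefficients), sorted:
{ [2:1] ×2,  [2:1,1],  [2:1,1,1],  [2:1,2],  [3:1],  [4:2],  [5:],  [5:1] }


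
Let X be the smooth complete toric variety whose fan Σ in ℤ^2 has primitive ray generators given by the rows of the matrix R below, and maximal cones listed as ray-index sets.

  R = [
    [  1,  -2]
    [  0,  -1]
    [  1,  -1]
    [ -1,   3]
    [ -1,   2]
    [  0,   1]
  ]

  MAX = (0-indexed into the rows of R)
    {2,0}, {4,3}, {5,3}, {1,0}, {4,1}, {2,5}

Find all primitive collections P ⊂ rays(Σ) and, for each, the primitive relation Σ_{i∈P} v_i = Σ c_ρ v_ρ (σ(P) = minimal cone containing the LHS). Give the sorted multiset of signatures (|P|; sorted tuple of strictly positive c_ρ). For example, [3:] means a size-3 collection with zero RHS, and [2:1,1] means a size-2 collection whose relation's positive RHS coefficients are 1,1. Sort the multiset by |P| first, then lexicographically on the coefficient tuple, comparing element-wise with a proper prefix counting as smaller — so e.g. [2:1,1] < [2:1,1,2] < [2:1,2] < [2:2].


Minimal non-faces — 9 found among 6 rays, 6 max cones:

  • {0,4}:  v_{0} + v_{4} = 0  ⇒ sig = [2:]
  • {1,5}:  v_{1} + v_{5} = 0  ⇒ sig = [2:]
  • {0,3}:  v_{0} + v_{3} = v_{5}  ⇒ sig = [2:1]
  • {0,5}:  v_{0} + v_{5} = v_{2}  ⇒ sig = [2:1]
  • {1,2}:  v_{1} + v_{2} = v_{0}  ⇒ sig = [2:1]
  • {1,3}:  v_{1} + v_{3} = v_{4}  ⇒ sig = [2:1]
  • {2,4}:  v_{2} + v_{4} = v_{5}  ⇒ sig = [2:1]
  • {4,5}:  v_{4} + v_{5} = v_{3}  ⇒ sig = [2:1]
  • {2,3}:  v_{2} + v_{3} = 2·v_{5}  ⇒ sig = [2:2]

Signatures (|P|; sorted positive RHS coefficients), sorted:
    [2:]
    [2:]
    [2:1]
    [2:1]
    [2:1]
    [2:1]
    [2:1]
    [2:1]
    [2:2]


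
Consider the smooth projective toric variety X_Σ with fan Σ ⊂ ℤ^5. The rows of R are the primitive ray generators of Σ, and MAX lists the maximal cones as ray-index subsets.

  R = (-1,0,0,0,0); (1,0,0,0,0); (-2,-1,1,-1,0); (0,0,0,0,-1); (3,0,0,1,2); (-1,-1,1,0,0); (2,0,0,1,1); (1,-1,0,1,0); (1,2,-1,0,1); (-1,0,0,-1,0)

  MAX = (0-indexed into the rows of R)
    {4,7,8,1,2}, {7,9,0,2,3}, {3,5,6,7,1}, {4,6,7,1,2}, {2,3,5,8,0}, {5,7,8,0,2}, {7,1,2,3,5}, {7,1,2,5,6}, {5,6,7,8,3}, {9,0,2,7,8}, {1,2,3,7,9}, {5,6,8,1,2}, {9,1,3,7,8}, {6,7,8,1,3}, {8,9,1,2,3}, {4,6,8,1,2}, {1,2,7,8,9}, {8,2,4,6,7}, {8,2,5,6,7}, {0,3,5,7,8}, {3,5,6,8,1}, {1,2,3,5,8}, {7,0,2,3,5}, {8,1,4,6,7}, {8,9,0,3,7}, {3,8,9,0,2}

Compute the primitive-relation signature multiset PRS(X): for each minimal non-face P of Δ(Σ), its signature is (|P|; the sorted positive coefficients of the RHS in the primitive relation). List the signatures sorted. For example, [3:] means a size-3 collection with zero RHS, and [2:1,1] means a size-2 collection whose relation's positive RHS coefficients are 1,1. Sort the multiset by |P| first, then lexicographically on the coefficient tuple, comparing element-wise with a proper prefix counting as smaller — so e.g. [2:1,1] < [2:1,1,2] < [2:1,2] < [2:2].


The 12 primitive collections of Σ (r=10, n=5):

  • {0,1}:  v_{0} + v_{1} = 0  so sig = [2:]
  • {5,9}:  v_{5} + v_{9} = v_{2}  so sig = [2:1]
  • {3,4}:  v_{3} + v_{4} = v_{1} + v_{6}  so sig = [2:1,1]
  • {0,6}:  v_{0} + v_{6} = v_{5} + v_{7} + v_{8}  so sig = [2:1,1,1]
  • {0,4}:  v_{0} + v_{4} = v_{2} + v_{6} + v_{7} + v_{8}  so sig = [2:1,1,1,1]
  • {6,9}:  v_{6} + v_{9} = v_{1} + v_{2} + v_{7} + v_{8}  so sig = [2:1,1,1,1]
  • {4,5}:  v_{4} + v_{5} = v_{2} + 2·v_{6}  so sig = [2:1,2]
  • {4,9}:  v_{4} + v_{9} = 2·v_{1} + 2·v_{2} + 2·v_{7} + 2·v_{8}  so sig = [2:2,2,2,2]
  • {2,3,6}:  v_{2} + v_{3} + v_{6} = v_{1} + v_{5}  so sig = [3:1,1]
  • {2,3,7,8}:  v_{2} + v_{3} + v_{7} + v_{8} = 0  so sig = [4:]
  • {1,5,7,8}:  v_{1} + v_{5} + v_{7} + v_{8} = v_{6}  so sig = [4:1]
  • {1,2,6,7,8}:  v_{1} + v_{2} + v_{6} + v_{7} + v_{8} = v_{4}  so sig = [5:1]

so the primitive-relation signature multiset is
    |P|=2: 8 collections, coeffs (), (1), (1,1), (1,1,1), (1,1,1,1), (1,1,1,1), (1,2), (2,2,2,2)
    |P|=3: 1 collection, coeffs (1,1)
    |P|=4: 2 collections, coeffs (), (1)
    |P|=5: 1 collection, coeffs (1)


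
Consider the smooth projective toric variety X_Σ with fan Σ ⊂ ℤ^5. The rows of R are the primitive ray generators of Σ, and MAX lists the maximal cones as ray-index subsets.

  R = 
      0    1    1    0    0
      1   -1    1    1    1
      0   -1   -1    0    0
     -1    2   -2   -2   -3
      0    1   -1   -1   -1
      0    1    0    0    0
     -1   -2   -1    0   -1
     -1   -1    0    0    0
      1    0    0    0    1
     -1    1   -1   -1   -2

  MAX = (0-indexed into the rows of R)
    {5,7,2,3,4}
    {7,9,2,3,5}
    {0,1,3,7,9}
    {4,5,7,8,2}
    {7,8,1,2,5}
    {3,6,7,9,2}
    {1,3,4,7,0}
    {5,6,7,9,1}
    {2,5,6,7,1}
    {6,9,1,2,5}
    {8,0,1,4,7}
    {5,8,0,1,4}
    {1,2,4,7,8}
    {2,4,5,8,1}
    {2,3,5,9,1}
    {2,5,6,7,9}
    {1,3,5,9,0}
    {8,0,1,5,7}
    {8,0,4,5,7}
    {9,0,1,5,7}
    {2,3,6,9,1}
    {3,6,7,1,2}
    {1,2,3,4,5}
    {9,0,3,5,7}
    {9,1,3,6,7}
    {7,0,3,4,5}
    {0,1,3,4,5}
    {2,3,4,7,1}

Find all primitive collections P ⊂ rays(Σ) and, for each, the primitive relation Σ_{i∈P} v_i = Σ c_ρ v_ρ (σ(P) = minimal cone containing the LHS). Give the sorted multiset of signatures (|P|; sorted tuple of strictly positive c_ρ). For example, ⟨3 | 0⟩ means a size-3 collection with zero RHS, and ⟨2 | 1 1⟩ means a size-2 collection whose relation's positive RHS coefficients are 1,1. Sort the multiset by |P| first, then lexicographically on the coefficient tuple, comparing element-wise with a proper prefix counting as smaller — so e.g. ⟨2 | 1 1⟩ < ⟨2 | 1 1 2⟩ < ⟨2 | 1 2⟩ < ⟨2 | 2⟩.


Σ has 11 primitive collections:

  {0,2}:  v_{0} + v_{2} = 0  so sig = ⟨2 | 0⟩
  {4,9}:  v_{4} + v_{9} = v_{3}  so sig = ⟨2 | 1⟩
  {8,9}:  v_{8} + v_{9} = v_{4}  so sig = ⟨2 | 1⟩
  {0,6}:  v_{0} + v_{6} = v_{1} + v_{7} + v_{9}  so sig = ⟨2 | 1 1 1⟩
  {4,6}:  v_{4} + v_{6} = v_{1} + v_{2} + v_{3} + v_{7}  so sig = ⟨2 | 1 1 1 1⟩
  {6,8}:  v_{6} + v_{8} = v_{1} + v_{2} + v_{4} + v_{7}  so sig = ⟨2 | 1 1 1 1⟩
  {3,8}:  v_{3} + v_{8} = 2·v_{4}  so sig = ⟨2 | 2⟩
  {3,5,6}:  v_{3} + v_{5} + v_{6} = v_{2} + 2·v_{9}  so sig = ⟨3 | 1 2⟩
  {1,4,5,7}:  v_{1} + v_{4} + v_{5} + v_{7} = 0  so sig = ⟨4 | 0⟩
  {1,2,7,9}:  v_{1} + v_{2} + v_{7} + v_{9} = v_{6}  so sig = ⟨4 | 1⟩
  {1,3,5,7}:  v_{1} + v_{3} + v_{5} + v_{7} = v_{9}  so sig = ⟨4 | 1⟩

Hence PRS(X_Σ) =
[⟨2 | 0⟩, ⟨2 | 1⟩, ⟨2 | 1⟩, ⟨2 | 1 1 1⟩, ⟨2 | 1 1 1 1⟩, ⟨2 | 1 1 1 1⟩, ⟨2 | 2⟩, ⟨3 | 1 2⟩, ⟨4 | 0⟩, ⟨4 | 1⟩, ⟨4 | 1⟩]


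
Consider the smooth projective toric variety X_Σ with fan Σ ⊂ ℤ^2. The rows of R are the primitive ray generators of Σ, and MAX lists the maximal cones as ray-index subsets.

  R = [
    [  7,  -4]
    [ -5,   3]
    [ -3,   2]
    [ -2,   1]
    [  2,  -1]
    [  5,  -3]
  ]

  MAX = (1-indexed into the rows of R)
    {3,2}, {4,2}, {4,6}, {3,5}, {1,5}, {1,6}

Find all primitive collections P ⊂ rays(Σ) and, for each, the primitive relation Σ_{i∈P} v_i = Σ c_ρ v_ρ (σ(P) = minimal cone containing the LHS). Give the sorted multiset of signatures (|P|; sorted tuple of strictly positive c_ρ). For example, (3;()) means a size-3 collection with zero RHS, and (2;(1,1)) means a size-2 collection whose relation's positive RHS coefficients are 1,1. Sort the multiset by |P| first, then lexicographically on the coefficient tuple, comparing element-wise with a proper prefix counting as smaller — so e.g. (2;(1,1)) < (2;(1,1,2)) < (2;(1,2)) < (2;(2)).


Σ has 9 primitive collections:

  P = {2,6}:  v_{2} + v_{6} = 0 — sig = (2;())
  P = {4,5}:  v_{4} + v_{5} = 0 — sig = (2;())
  P = {1,2}:  v_{1} + v_{2} = v_{5} — sig = (2;(1))
  P = {1,4}:  v_{1} + v_{4} = v_{6} — sig = (2;(1))
  P = {2,5}:  v_{2} + v_{5} = v_{3} — sig = (2;(1))
  P = {3,4}:  v_{3} + v_{4} = v_{2} — sig = (2;(1))
  P = {3,6}:  v_{3} + v_{6} = v_{5} — sig = (2;(1))
  P = {5,6}:  v_{5} + v_{6} = v_{1} — sig = (2;(1))
  P = {1,3}:  v_{1} + v_{3} = 2·v_{5} — sig = (2;(2))

Sorted signature multiset PRS(X):
    |P|=2: 9 collections, coeffs (), (), (1), (1), (1), (1), (1), (1), (2)


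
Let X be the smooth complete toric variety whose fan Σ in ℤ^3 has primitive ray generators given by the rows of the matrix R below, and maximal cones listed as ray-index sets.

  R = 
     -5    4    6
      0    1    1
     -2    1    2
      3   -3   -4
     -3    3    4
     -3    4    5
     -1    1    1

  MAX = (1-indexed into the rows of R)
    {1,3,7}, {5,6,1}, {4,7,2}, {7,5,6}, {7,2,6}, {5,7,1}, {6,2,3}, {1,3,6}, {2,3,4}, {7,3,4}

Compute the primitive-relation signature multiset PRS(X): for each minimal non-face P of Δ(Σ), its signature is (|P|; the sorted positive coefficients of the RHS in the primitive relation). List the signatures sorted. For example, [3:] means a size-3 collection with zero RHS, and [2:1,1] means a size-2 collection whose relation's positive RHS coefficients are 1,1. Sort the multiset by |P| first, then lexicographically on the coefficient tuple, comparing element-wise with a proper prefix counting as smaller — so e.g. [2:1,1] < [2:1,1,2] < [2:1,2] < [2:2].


|primitive collections| = 9. Relations:

  P={4,5}:  v_{4} + v_{5} = 0 — sig = [2:]
  P={1,4}:  v_{1} + v_{4} = v_{3} — sig = [2:1]
  P={2,5}:  v_{2} + v_{5} = v_{6} — sig = [2:1]
  P={3,5}:  v_{3} + v_{5} = v_{1} — sig = [2:1]
  P={4,6}:  v_{4} + v_{6} = v_{2} — sig = [2:1]
  P={1,2}:  v_{1} + v_{2} = v_{3} + v_{6} — sig = [2:1,1]
  P={2,3,7}:  v_{2} + v_{3} + v_{7} = v_{5} — sig = [3:1]
  P={3,6,7}:  v_{3} + v_{6} + v_{7} = 2·v_{5} — sig = [3:2]
  P={1,6,7}:  v_{1} + v_{6} + v_{7} = 3·v_{5} — sig = [3:3]

so the primitive-relation signature multiset is
    [2:]
    [2:1]
    [2:1]
    [2:1]
    [2:1]
    [2:1,1]
    [3:1]
    [3:2]
    [3:3]


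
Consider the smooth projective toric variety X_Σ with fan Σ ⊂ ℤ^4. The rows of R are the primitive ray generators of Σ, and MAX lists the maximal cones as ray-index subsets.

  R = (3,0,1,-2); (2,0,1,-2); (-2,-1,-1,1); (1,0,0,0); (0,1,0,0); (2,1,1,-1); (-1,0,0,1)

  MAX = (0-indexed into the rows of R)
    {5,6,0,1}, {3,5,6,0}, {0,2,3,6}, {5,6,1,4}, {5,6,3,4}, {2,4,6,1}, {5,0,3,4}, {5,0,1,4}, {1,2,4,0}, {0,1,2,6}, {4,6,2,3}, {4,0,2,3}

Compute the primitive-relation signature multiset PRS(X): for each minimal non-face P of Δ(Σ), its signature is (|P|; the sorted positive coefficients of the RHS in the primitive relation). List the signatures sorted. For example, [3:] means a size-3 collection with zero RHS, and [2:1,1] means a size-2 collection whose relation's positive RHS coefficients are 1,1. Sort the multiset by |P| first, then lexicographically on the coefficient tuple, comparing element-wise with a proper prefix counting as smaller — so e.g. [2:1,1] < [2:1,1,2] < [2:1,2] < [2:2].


3 minimal non-faces of Δ(Σ) (on 7 rays):

  • {2,5}:  v_{2} + v_{5} = 0  ⟹  sig = [2:]
  • {1,3}:  v_{1} + v_{3} = v_{0}  ⟹  sig = [2:1]
  • {0,4,6}:  v_{0} + v_{4} + v_{6} = v_{5}  ⟹  sig = [3:1]

Signatures (|P|; sorted positive RHS coefficients), sorted:
{ [2:],  [2:1],  [3:1] }


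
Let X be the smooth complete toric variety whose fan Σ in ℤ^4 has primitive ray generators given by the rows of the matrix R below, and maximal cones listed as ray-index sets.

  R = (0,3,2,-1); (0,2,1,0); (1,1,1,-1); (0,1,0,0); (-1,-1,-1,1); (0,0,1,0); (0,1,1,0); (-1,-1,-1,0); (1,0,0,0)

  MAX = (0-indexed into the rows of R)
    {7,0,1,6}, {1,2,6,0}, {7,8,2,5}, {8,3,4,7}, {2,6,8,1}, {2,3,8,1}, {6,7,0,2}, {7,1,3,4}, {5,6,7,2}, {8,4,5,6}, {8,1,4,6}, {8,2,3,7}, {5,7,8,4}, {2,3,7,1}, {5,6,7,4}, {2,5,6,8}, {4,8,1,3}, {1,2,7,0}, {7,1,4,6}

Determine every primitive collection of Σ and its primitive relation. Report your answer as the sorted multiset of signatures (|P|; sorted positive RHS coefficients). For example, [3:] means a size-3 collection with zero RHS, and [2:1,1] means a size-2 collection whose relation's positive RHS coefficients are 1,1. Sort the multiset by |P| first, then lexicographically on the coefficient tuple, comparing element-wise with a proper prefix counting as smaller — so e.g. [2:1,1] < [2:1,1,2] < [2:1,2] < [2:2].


Primitive collections (11):

  {2,4}:  v_{2} + v_{4} = 0 ; sig = [2:]
  {3,5}:  v_{3} + v_{5} = v_{6} ; sig = [2:1]
  {3,6}:  v_{3} + v_{6} = v_{1} ; sig = [2:1]
  {0,8}:  v_{0} + v_{8} = v_{1} + v_{2} ; sig = [2:1,1]
  {0,4}:  v_{0} + v_{4} = v_{1} + v_{6} + v_{7} ; sig = [2:1,1,1]
  {0,3}:  v_{0} + v_{3} = 2·v_{1} + v_{2} + v_{7} ; sig = [2:1,1,2]
  {0,5}:  v_{0} + v_{5} = v_{2} + 3·v_{6} + v_{7} ; sig = [2:1,1,3]
  {1,5}:  v_{1} + v_{5} = 2·v_{6} ; sig = [2:2]
  {6,7,8}:  v_{6} + v_{7} + v_{8} = 0 ; sig = [3:]
  {1,7,8}:  v_{1} + v_{7} + v_{8} = v_{3} ; sig = [3:1]
  {1,2,6,7}:  v_{1} + v_{2} + v_{6} + v_{7} = v_{0} ; sig = [4:1]

Sorted signature multiset PRS(X):
    [2:]
    [2:1]
    [2:1]
    [2:1,1]
    [2:1,1,1]
    [2:1,1,2]
    [2:1,1,3]
    [2:2]
    [3:]
    [3:1]
    [4:1]
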